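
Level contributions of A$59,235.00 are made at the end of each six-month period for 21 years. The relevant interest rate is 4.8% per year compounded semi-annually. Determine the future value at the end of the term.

A$4,214,780.65

This is an ordinary annuity: 42 deposits of A$59,235.00 at the end of each six-month period.
Periodic rate r = 0.048/2 per half-year; n is counted in half-years.
FV = PMT × [((1+r)^n − 1)/r] = 59,235 × [(1+r)^42 − 1] / r = A$4,214,780.65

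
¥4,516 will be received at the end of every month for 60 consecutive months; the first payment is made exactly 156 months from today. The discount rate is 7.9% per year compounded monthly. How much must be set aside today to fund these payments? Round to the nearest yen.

Ordinary annuity of 60 payments, first payment at period 156.
Periodic rate r = 0.079/12 per month; n is counted in months.
The ordinary-annuity PV formula values the stream one period before the first payment (period 155); discount that back 155 periods:
PV₀ = 4,516 × [1 − (1+r)^−60] / r × (1+r)^−155 = ¥80,738

¥80,738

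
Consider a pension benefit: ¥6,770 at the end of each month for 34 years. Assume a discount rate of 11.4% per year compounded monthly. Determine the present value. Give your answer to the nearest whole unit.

¥697,583

This is an ordinary annuity: 408 payments of ¥6,770 at the end of each month.
Periodic rate r = 0.114/12 per month; n is counted in months.
PV = PMT × [(1 − (1+r)^−n)/r] = 6,770 × [1 − (1+r)^−408] / r = ¥697,583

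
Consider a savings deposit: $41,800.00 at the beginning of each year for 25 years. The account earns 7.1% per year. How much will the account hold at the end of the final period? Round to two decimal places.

$2,872,500.17

This is an annuity due: 25 deposits of $41,800.00 at the beginning of each year.
Periodic rate r = 0.071 per year.
FV = PMT × [((1+r)^n − 1)/r] × (1+r) = 41,800 × [(1+r)^25 − 1] / r × (1+r) = $2,872,500.17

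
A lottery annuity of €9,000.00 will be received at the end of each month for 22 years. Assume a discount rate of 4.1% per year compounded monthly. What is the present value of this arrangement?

€1,563,677.66

This is an ordinary annuity: 264 payments of €9,000.00 at the end of each month.
Periodic rate r = 0.041/12 per month; n is counted in months.
PV = PMT × [(1 − (1+r)^−n)/r] = 9,000 × [1 − (1+r)^−264] / r = €1,563,677.66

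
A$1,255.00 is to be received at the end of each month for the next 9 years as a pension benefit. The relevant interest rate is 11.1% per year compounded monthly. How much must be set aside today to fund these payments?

A$85,483.49

This is an ordinary annuity: 108 payments of A$1,255.00 at the end of each month.
Periodic rate r = 0.111/12 per month; n is counted in months.
PV = PMT × [(1 − (1+r)^−n)/r] = 1,255 × [1 − (1+r)^−108] / r = A$85,483.49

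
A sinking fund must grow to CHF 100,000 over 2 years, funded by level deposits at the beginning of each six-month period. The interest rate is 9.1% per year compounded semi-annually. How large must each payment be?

CHF 22,340.49

Level annuity due; solve FV = PMT × [((1+r)^n − 1)/r] × (1+r) for PMT.
Periodic rate r = 0.091/2 per half-year; n is counted in half-years.
With n = 4: PMT = 100,000 / ([((1+r)^n − 1)/r] × (1+r)) = CHF 22,340.49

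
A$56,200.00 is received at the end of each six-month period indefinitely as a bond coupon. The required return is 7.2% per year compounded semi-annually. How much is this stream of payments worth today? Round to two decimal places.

A$1,561,111.11

Periodic rate r = 0.072/2 per half-year.
Level perpetuity: PV = PMT / r = 56,200 / (0.072/2) = A$1,561,111.11.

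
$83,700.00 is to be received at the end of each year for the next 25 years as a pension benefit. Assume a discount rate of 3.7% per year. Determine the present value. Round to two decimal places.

This is an ordinary annuity: 25 payments of $83,700.00 at the end of each year.
Periodic rate r = 0.037 per year.
PV = PMT × [(1 − (1+r)^−n)/r] = 83,700 × [1 − (1+r)^−25] / r = $1,350,036.19

$1,350,036.19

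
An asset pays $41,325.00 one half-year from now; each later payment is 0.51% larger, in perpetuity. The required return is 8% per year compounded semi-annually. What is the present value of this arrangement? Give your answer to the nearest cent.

$1,184,097.42

Periodic rate r = 0.08/2 per half-year.
Growing perpetuity (Gordon): PV = PMT₁ / (r − g) = 41,325 / (r − 0.0051) = $1,184,097.42.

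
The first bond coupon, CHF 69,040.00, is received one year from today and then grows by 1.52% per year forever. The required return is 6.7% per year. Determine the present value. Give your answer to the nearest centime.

CHF 1,332,818.53

Periodic rate r = 0.067 per year.
Growing perpetuity (Gordon): PV = PMT₁ / (r − g) = 69,040 / (r − 0.0152) = CHF 1,332,818.53.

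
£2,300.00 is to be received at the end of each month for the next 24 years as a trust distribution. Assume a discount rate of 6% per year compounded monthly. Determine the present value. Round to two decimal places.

£350,621.48

This is an ordinary annuity: 288 payments of £2,300.00 at the end of each month.
Periodic rate r = 0.06/12 per month; n is counted in months.
PV = PMT × [(1 − (1+r)^−n)/r] = 2,300 × [1 − (1+r)^−288] / r = £350,621.48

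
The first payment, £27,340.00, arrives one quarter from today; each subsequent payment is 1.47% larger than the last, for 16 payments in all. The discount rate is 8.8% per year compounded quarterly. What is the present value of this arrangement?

Periodic rate r = 0.088/4 per quarter; n is counted in quarters.
Growing ordinary annuity: PV = PMT₁ × [1 − ((1+g)/(1+r))^n] / (r − g) = 27,340 × [1 − ((1+0.0147)/(1+r))^16] / (r − 0.0147) = £405,840.54.

£405,840.54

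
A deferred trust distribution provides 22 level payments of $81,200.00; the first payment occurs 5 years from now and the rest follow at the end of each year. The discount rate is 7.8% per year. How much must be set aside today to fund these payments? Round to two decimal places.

$623,181.63

Ordinary annuity of 22 payments, first payment at period 5.
Periodic rate r = 0.078 per year.
The ordinary-annuity PV formula values the stream one period before the first payment (period 4); discount that back 4 periods:
PV₀ = 81,200 × [1 − (1+r)^−22] / r × (1+r)^−4 = $623,181.63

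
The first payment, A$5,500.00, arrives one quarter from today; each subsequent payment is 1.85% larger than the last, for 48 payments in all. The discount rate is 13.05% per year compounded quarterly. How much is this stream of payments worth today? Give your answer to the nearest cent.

A$188,352.16

Periodic rate r = 0.1305/4 per quarter; n is counted in quarters.
Growing ordinary annuity: PV = PMT₁ × [1 − ((1+g)/(1+r))^n] / (r − g) = 5,500 × [1 − ((1+0.0185)/(1+r))^48] / (r − 0.0185) = A$188,352.16.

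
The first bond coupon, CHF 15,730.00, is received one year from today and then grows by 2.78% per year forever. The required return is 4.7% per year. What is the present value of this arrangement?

Periodic rate r = 0.047 per year.
Growing perpetuity (Gordon): PV = PMT₁ / (r − g) = 15,730 / (r − 0.0278) = CHF 819,270.83.

CHF 819,270.83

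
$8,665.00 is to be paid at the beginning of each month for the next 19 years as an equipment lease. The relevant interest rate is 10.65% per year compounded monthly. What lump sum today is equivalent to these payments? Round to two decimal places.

$853,626.01

This is an annuity due: 228 payments of $8,665.00 at the beginning of each month.
Periodic rate r = 0.1065/12 per month; n is counted in months.
PV = PMT × [(1 − (1+r)^−n)/r] × (1+r) = 8,665 × [1 − (1+r)^−228] / r × (1+r) = $853,626.01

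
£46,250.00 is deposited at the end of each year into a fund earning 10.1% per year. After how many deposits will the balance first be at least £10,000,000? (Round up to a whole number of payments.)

33 payments

Periodic rate r = 0.101 per year.
Ordinary annuity FV: 10,000,000 = 46,250 × [((1+r)^n − 1)/r].
(1+r)^n = 1 + 10,000,000 × r / 46,250, so n = ln(1 + 10,000,000·r/46,250) / ln(1+r) = 32.51.
Round up to a whole number of payments: n = 33.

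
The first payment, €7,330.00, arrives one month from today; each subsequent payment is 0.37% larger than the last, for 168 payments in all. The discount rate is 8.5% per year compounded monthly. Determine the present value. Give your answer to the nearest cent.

Periodic rate r = 0.085/12 per month; n is counted in months.
Growing ordinary annuity: PV = PMT₁ × [1 − ((1+g)/(1+r))^n] / (r − g) = 7,330 × [1 − ((1+0.0037)/(1+r))^168] / (r − 0.0037) = €935,582.59.

€935,582.59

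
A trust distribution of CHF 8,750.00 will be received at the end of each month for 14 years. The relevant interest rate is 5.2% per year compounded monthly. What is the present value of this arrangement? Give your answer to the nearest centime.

This is an ordinary annuity: 168 payments of CHF 8,750.00 at the end of each month.
Periodic rate r = 0.052/12 per month; n is counted in months.
PV = PMT × [(1 − (1+r)^−n)/r] = 8,750 × [1 − (1+r)^−168] / r = CHF 1,042,662.46

CHF 1,042,662.46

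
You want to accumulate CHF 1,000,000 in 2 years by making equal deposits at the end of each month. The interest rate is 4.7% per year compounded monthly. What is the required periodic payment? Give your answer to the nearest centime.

Level ordinary annuity; solve FV = PMT × [((1+r)^n − 1)/r] for PMT.
Periodic rate r = 0.047/12 per month; n is counted in months.
With n = 24: PMT = 1,000,000 / ([((1+r)^n − 1)/r]) = CHF 39,820.49

CHF 39,820.49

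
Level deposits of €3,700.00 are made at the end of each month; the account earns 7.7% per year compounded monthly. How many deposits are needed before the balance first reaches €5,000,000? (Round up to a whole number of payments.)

Periodic rate r = 0.077/12 per month; n is counted in months.
Ordinary annuity FV: 5,000,000 = 3,700 × [((1+r)^n − 1)/r].
(1+r)^n = 1 + 5,000,000 × r / 3,700, so n = ln(1 + 5,000,000·r/3,700) / ln(1+r) = 354.77.
Round up to a whole number of payments: n = 355.

355 payments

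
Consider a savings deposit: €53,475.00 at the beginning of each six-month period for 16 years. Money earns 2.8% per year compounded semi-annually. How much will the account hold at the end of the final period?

This is an annuity due: 32 deposits of €53,475.00 at the beginning of each six-month period.
Periodic rate r = 0.028/2 per half-year; n is counted in half-years.
FV = PMT × [((1+r)^n − 1)/r] × (1+r) = 53,475 × [(1+r)^32 − 1] / r × (1+r) = €2,170,197.71

€2,170,197.71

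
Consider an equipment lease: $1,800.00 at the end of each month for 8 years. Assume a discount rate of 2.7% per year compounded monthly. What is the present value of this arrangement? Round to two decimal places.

$155,255.34

This is an ordinary annuity: 96 payments of $1,800.00 at the end of each month.
Periodic rate r = 0.027/12 per month; n is counted in months.
PV = PMT × [(1 − (1+r)^−n)/r] = 1,800 × [1 − (1+r)^−96] / r = $155,255.34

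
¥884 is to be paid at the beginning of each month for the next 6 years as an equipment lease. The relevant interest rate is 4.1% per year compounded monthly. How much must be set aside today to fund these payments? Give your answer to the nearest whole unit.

¥56,531

This is an annuity due: 72 payments of ¥884 at the beginning of each month.
Periodic rate r = 0.041/12 per month; n is counted in months.
PV = PMT × [(1 − (1+r)^−n)/r] × (1+r) = 884 × [1 − (1+r)^−72] / r × (1+r) = ¥56,531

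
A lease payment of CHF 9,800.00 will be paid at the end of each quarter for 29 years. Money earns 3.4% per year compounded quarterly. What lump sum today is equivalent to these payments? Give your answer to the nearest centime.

CHF 721,022.03

This is an ordinary annuity: 116 payments of CHF 9,800.00 at the end of each quarter.
Periodic rate r = 0.034/4 per quarter; n is counted in quarters.
PV = PMT × [(1 − (1+r)^−n)/r] = 9,800 × [1 − (1+r)^−116] / r = CHF 721,022.03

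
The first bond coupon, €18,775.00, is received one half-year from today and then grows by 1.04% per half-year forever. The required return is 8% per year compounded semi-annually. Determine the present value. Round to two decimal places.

€634,290.54

Periodic rate r = 0.08/2 per half-year.
Growing perpetuity (Gordon): PV = PMT₁ / (r − g) = 18,775 / (r − 0.0104) = €634,290.54.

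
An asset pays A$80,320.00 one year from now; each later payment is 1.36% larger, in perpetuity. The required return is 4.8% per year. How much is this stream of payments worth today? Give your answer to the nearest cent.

A$2,334,883.72

Periodic rate r = 0.048 per year.
Growing perpetuity (Gordon): PV = PMT₁ / (r − g) = 80,320 / (r − 0.0136) = A$2,334,883.72.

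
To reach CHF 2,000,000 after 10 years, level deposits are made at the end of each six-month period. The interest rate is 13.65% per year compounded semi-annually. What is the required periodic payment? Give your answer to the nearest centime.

CHF 49,725.81

Level ordinary annuity; solve FV = PMT × [((1+r)^n − 1)/r] for PMT.
Periodic rate r = 0.1365/2 per half-year; n is counted in half-years.
With n = 20: PMT = 2,000,000 / ([((1+r)^n − 1)/r]) = CHF 49,725.81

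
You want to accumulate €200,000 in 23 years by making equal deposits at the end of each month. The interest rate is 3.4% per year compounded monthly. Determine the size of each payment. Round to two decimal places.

Level ordinary annuity; solve FV = PMT × [((1+r)^n − 1)/r] for PMT.
Periodic rate r = 0.034/12 per month; n is counted in months.
With n = 276: PMT = 200,000 / ([((1+r)^n − 1)/r]) = €478.84

€478.84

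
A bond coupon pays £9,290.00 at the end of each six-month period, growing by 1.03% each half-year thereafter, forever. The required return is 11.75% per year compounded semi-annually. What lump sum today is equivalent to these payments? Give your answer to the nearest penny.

£191,744.07

Periodic rate r = 0.1175/2 per half-year.
Growing perpetuity (Gordon): PV = PMT₁ / (r − g) = 9,290 / (r − 0.0103) = £191,744.07.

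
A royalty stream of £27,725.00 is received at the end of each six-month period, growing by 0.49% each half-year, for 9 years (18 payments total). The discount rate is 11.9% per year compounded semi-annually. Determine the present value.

£311,866.56

Periodic rate r = 0.119/2 per half-year; n is counted in half-years.
Growing ordinary annuity: PV = PMT₁ × [1 − ((1+g)/(1+r))^n] / (r − g) = 27,725 × [1 − ((1+0.0049)/(1+r))^18] / (r − 0.0049) = £311,866.56.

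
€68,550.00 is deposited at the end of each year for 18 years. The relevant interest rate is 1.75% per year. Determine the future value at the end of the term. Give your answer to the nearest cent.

€1,435,754.71

This is an ordinary annuity: 18 deposits of €68,550.00 at the end of each year.
Periodic rate r = 0.0175 per year.
FV = PMT × [((1+r)^n − 1)/r] = 68,550 × [(1+r)^18 − 1] / r = €1,435,754.71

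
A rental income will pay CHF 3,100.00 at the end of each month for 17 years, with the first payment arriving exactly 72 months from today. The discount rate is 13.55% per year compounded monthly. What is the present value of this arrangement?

CHF 111,182.68

Ordinary annuity of 204 payments, first payment at period 72.
Periodic rate r = 0.1355/12 per month; n is counted in months.
The ordinary-annuity PV formula values the stream one period before the first payment (period 71); discount that back 71 periods:
PV₀ = 3,100 × [1 − (1+r)^−204] / r × (1+r)^−71 = CHF 111,182.68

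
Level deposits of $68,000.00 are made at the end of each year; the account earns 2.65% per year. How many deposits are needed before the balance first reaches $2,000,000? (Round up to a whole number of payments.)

23 payments

Periodic rate r = 0.0265 per year.
Ordinary annuity FV: 2,000,000 = 68,000 × [((1+r)^n − 1)/r].
(1+r)^n = 1 + 2,000,000 × r / 68,000, so n = ln(1 + 2,000,000·r/68,000) / ln(1+r) = 22.03.
Round up to a whole number of payments: n = 23.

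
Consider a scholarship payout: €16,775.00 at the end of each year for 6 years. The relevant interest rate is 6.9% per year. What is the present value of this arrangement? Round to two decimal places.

€80,206.14

This is an ordinary annuity: 6 payments of €16,775.00 at the end of each year.
Periodic rate r = 0.069 per year.
PV = PMT × [(1 − (1+r)^−n)/r] = 16,775 × [1 − (1+r)^−6] / r = €80,206.14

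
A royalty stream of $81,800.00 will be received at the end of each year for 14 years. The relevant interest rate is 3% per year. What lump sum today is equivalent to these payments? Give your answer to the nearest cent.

This is an ordinary annuity: 14 payments of $81,800.00 at the end of each year.
Periodic rate r = 0.03 per year.
PV = PMT × [(1 − (1+r)^−n)/r] = 81,800 × [1 − (1+r)^−14] / r = $924,018.78

$924,018.78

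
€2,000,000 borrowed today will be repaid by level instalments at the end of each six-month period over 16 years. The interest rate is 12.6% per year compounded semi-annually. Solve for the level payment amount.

€146,777.60

Level ordinary annuity; solve PV = PMT × [(1 − (1+r)^−n)/r] for PMT.
Periodic rate r = 0.126/2 per half-year; n is counted in half-years.
With n = 32: PMT = 2,000,000 / ([(1 − (1+r)^−n)/r]) = €146,777.60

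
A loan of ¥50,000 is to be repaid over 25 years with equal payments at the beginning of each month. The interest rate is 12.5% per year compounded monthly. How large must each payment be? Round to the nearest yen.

¥540

Level annuity due; solve PV = PMT × [(1 − (1+r)^−n)/r] × (1+r) for PMT.
Periodic rate r = 0.125/12 per month; n is counted in months.
With n = 300: PMT = 50,000 / ([(1 − (1+r)^−n)/r] × (1+r)) = ¥540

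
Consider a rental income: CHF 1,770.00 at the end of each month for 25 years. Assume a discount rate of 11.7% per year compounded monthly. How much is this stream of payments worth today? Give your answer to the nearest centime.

This is an ordinary annuity: 300 payments of CHF 1,770.00 at the end of each month.
Periodic rate r = 0.117/12 per month; n is counted in months.
PV = PMT × [(1 − (1+r)^−n)/r] = 1,770 × [1 − (1+r)^−300] / r = CHF 171,657.25

CHF 171,657.25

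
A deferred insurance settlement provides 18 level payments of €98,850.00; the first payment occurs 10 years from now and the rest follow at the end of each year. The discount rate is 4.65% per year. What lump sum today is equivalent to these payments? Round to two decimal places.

Ordinary annuity of 18 payments, first payment at period 10.
Periodic rate r = 0.0465 per year.
The ordinary-annuity PV formula values the stream one period before the first payment (period 9); discount that back 9 periods:
PV₀ = 98,850 × [1 − (1+r)^−18] / r × (1+r)^−9 = €789,007.23

€789,007.23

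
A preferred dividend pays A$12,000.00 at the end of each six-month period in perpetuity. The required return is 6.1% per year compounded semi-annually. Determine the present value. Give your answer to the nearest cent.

A$393,442.62

Periodic rate r = 0.061/2 per half-year.
Level perpetuity: PV = PMT / r = 12,000 / (0.061/2) = A$393,442.62.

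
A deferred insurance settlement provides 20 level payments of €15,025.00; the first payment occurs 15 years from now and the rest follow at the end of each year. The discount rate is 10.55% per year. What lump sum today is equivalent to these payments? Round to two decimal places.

Ordinary annuity of 20 payments, first payment at period 15.
Periodic rate r = 0.1055 per year.
The ordinary-annuity PV formula values the stream one period before the first payment (period 14); discount that back 14 periods:
PV₀ = 15,025 × [1 − (1+r)^−20] / r × (1+r)^−14 = €30,268.48

€30,268.48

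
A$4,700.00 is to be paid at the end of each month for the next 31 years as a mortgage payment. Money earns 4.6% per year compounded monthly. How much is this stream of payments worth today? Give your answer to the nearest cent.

A$930,693.20

This is an ordinary annuity: 372 payments of A$4,700.00 at the end of each month.
Periodic rate r = 0.046/12 per month; n is counted in months.
PV = PMT × [(1 − (1+r)^−n)/r] = 4,700 × [1 − (1+r)^−372] / r = A$930,693.20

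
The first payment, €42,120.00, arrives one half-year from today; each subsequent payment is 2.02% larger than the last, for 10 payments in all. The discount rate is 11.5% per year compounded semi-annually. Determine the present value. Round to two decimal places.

Periodic rate r = 0.115/2 per half-year; n is counted in half-years.
Growing ordinary annuity: PV = PMT₁ × [1 − ((1+g)/(1+r))^n] / (r − g) = 42,120 × [1 − ((1+0.0202)/(1+r))^10] / (r − 0.0202) = €340,673.02.

€340,673.02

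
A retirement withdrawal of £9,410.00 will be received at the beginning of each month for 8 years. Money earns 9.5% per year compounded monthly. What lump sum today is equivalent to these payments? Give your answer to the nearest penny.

This is an annuity due: 96 payments of £9,410.00 at the beginning of each month.
Periodic rate r = 0.095/12 per month; n is counted in months.
PV = PMT × [(1 − (1+r)^−n)/r] × (1+r) = 9,410 × [1 − (1+r)^−96] / r × (1+r) = £636,078.57

£636,078.57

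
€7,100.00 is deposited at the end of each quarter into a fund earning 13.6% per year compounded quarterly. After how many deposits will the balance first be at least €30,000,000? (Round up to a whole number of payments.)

149 payments

Periodic rate r = 0.136/4 per quarter; n is counted in quarters.
Ordinary annuity FV: 30,000,000 = 7,100 × [((1+r)^n − 1)/r].
(1+r)^n = 1 + 30,000,000 × r / 7,100, so n = ln(1 + 30,000,000·r/7,100) / ln(1+r) = 148.78.
Round up to a whole number of payments: n = 149.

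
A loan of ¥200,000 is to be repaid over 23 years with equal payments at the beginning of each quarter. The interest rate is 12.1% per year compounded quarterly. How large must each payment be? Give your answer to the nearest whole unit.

Level annuity due; solve PV = PMT × [(1 − (1+r)^−n)/r] × (1+r) for PMT.
Periodic rate r = 0.121/4 per quarter; n is counted in quarters.
With n = 92: PMT = 200,000 / ([(1 − (1+r)^−n)/r] × (1+r)) = ¥6,277

¥6,277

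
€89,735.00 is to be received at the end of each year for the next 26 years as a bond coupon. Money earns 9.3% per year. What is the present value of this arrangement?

This is an ordinary annuity: 26 payments of €89,735.00 at the end of each year.
Periodic rate r = 0.093 per year.
PV = PMT × [(1 − (1+r)^−n)/r] = 89,735 × [1 − (1+r)^−26] / r = €869,315.18

€869,315.18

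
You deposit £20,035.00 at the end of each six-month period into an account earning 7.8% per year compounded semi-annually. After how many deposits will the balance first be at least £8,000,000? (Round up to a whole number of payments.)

Periodic rate r = 0.078/2 per half-year; n is counted in half-years.
Ordinary annuity FV: 8,000,000 = 20,035 × [((1+r)^n − 1)/r].
(1+r)^n = 1 + 8,000,000 × r / 20,035, so n = ln(1 + 8,000,000·r/20,035) / ln(1+r) = 73.39.
Round up to a whole number of payments: n = 74.

74 payments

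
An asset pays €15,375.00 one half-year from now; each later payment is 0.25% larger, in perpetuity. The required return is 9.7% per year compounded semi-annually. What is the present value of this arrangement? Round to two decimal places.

Periodic rate r = 0.097/2 per half-year.
Growing perpetuity (Gordon): PV = PMT₁ / (r − g) = 15,375 / (r − 0.0025) = €334,239.13.

€334,239.13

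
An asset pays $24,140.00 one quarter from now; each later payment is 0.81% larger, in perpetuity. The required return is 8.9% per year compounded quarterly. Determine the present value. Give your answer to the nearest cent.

Periodic rate r = 0.089/4 per quarter.
Growing perpetuity (Gordon): PV = PMT₁ / (r − g) = 24,140 / (r − 0.0081) = $1,706,007.07.

$1,706,007.07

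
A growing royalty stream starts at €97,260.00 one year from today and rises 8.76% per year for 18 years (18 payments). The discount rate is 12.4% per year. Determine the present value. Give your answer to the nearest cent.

€1,194,623.04

Periodic rate r = 0.124 per year.
Growing ordinary annuity: PV = PMT₁ × [1 − ((1+g)/(1+r))^n] / (r − g) = 97,260 × [1 − ((1+0.0876)/(1+r))^18] / (r − 0.0876) = €1,194,623.04.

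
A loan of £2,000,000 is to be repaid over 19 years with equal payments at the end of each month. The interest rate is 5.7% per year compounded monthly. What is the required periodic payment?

£14,381.90

Level ordinary annuity; solve PV = PMT × [(1 − (1+r)^−n)/r] for PMT.
Periodic rate r = 0.057/12 per month; n is counted in months.
With n = 228: PMT = 2,000,000 / ([(1 − (1+r)^−n)/r]) = £14,381.90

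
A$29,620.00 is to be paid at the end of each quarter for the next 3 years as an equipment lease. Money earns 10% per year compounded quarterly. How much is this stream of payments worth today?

This is an ordinary annuity: 12 payments of A$29,620.00 at the end of each quarter.
Periodic rate r = 0.1/4 per quarter; n is counted in quarters.
PV = PMT × [(1 − (1+r)^−n)/r] = 29,620 × [1 − (1+r)^−12] / r = A$303,834.99

A$303,834.99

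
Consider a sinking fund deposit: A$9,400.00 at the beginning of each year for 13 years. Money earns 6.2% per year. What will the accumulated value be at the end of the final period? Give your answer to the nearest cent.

A$190,935.82

This is an annuity due: 13 deposits of A$9,400.00 at the beginning of each year.
Periodic rate r = 0.062 per year.
FV = PMT × [((1+r)^n − 1)/r] × (1+r) = 9,400 × [(1+r)^13 − 1] / r × (1+r) = A$190,935.82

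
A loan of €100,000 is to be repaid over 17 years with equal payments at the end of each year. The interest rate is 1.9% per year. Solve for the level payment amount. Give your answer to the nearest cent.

Level ordinary annuity; solve PV = PMT × [(1 − (1+r)^−n)/r] for PMT.
Periodic rate r = 0.019 per year.
With n = 17: PMT = 100,000 / ([(1 − (1+r)^−n)/r]) = €6,938.64

€6,938.64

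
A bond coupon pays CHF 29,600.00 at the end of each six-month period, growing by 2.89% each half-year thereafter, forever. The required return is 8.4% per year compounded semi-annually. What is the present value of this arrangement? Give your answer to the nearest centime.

Periodic rate r = 0.084/2 per half-year.
Growing perpetuity (Gordon): PV = PMT₁ / (r − g) = 29,600 / (r − 0.0289) = CHF 2,259,541.98.

CHF 2,259,541.98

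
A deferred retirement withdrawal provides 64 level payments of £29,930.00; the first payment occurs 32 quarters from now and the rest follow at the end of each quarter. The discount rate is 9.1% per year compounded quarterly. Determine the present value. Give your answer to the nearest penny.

Ordinary annuity of 64 payments, first payment at period 32.
Periodic rate r = 0.091/4 per quarter; n is counted in quarters.
The ordinary-annuity PV formula values the stream one period before the first payment (period 31); discount that back 31 periods:
PV₀ = 29,930 × [1 − (1+r)^−64] / r × (1+r)^−31 = £499,797.81

£499,797.81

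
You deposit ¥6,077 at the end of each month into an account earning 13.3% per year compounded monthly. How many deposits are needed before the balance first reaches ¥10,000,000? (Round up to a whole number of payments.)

269 payments

Periodic rate r = 0.133/12 per month; n is counted in months.
Ordinary annuity FV: 10,000,000 = 6,077 × [((1+r)^n − 1)/r].
(1+r)^n = 1 + 10,000,000 × r / 6,077, so n = ln(1 + 10,000,000·r/6,077) / ln(1+r) = 268.26.
Round up to a whole number of payments: n = 269.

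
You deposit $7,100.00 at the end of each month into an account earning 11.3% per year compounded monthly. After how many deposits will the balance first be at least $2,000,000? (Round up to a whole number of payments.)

139 payments

Periodic rate r = 0.113/12 per month; n is counted in months.
Ordinary annuity FV: 2,000,000 = 7,100 × [((1+r)^n − 1)/r].
(1+r)^n = 1 + 2,000,000 × r / 7,100, so n = ln(1 + 2,000,000·r/7,100) / ln(1+r) = 138.21.
Round up to a whole number of payments: n = 139.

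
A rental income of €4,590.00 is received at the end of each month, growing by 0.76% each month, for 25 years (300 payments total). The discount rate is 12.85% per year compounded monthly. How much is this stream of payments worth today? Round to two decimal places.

Periodic rate r = 0.1285/12 per month; n is counted in months.
Growing ordinary annuity: PV = PMT₁ × [1 − ((1+g)/(1+r))^n] / (r − g) = 4,590 × [1 − ((1+0.0076)/(1+r))^300] / (r − 0.0076) = €890,566.05.

€890,566.05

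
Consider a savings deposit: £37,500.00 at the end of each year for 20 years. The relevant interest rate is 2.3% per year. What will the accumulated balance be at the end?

This is an ordinary annuity: 20 deposits of £37,500.00 at the end of each year.
Periodic rate r = 0.023 per year.
FV = PMT × [((1+r)^n − 1)/r] = 37,500 × [(1+r)^20 − 1] / r = £938,872.84

£938,872.84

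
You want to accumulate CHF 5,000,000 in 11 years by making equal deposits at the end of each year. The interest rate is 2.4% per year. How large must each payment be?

CHF 402,584.30

Level ordinary annuity; solve FV = PMT × [((1+r)^n − 1)/r] for PMT.
Periodic rate r = 0.024 per year.
With n = 11: PMT = 5,000,000 / ([((1+r)^n − 1)/r]) = CHF 402,584.30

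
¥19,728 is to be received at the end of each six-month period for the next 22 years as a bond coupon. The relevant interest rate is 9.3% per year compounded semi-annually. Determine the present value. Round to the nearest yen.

This is an ordinary annuity: 44 payments of ¥19,728 at the end of each six-month period.
Periodic rate r = 0.093/2 per half-year; n is counted in half-years.
PV = PMT × [(1 − (1+r)^−n)/r] = 19,728 × [1 − (1+r)^−44] / r = ¥366,833

¥366,833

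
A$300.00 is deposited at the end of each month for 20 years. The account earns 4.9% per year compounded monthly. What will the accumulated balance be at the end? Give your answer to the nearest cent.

This is an ordinary annuity: 240 deposits of A$300.00 at the end of each month.
Periodic rate r = 0.049/12 per month; n is counted in months.
FV = PMT × [((1+r)^n − 1)/r] = 300 × [(1+r)^240 − 1] / r = A$121,896.36

A$121,896.36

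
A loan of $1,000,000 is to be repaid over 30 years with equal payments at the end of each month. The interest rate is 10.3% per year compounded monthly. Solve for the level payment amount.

$8,998.20

Level ordinary annuity; solve PV = PMT × [(1 − (1+r)^−n)/r] for PMT.
Periodic rate r = 0.103/12 per month; n is counted in months.
With n = 360: PMT = 1,000,000 / ([(1 − (1+r)^−n)/r]) = $8,998.20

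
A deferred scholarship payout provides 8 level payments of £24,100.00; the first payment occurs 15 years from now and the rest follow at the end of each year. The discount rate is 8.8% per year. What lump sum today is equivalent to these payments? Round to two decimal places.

£41,262.06

Ordinary annuity of 8 payments, first payment at period 15.
Periodic rate r = 0.088 per year.
The ordinary-annuity PV formula values the stream one period before the first payment (period 14); discount that back 14 periods:
PV₀ = 24,100 × [1 − (1+r)^−8] / r × (1+r)^−14 = £41,262.06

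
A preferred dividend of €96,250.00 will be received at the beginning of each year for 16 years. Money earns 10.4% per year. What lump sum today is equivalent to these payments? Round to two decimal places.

€811,918.30

This is an annuity due: 16 payments of €96,250.00 at the beginning of each year.
Periodic rate r = 0.104 per year.
PV = PMT × [(1 − (1+r)^−n)/r] × (1+r) = 96,250 × [1 − (1+r)^−16] / r × (1+r) = €811,918.30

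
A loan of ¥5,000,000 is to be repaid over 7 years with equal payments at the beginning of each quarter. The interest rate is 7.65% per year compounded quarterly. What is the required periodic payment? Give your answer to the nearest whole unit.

Level annuity due; solve PV = PMT × [(1 − (1+r)^−n)/r] × (1+r) for PMT.
Periodic rate r = 0.0765/4 per quarter; n is counted in quarters.
With n = 28: PMT = 5,000,000 / ([(1 − (1+r)^−n)/r] × (1+r)) = ¥227,934

¥227,934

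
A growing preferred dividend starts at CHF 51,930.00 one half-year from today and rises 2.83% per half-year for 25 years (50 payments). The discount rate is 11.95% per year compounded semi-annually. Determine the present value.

CHF 1,285,076.80

Periodic rate r = 0.1195/2 per half-year; n is counted in half-years.
Growing ordinary annuity: PV = PMT₁ × [1 − ((1+g)/(1+r))^n] / (r − g) = 51,930 × [1 − ((1+0.0283)/(1+r))^50] / (r − 0.0283) = CHF 1,285,076.80.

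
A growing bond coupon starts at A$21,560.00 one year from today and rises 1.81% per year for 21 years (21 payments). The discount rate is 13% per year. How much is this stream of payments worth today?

A$171,105.98

Periodic rate r = 0.13 per year.
Growing ordinary annuity: PV = PMT₁ × [1 − ((1+g)/(1+r))^n] / (r − g) = 21,560 × [1 − ((1+0.0181)/(1+r))^21] / (r − 0.0181) = A$171,105.98.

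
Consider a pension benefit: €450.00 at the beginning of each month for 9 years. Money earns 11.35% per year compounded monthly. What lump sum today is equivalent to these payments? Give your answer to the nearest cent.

€30,651.51

This is an annuity due: 108 payments of €450.00 at the beginning of each month.
Periodic rate r = 0.1135/12 per month; n is counted in months.
PV = PMT × [(1 − (1+r)^−n)/r] × (1+r) = 450 × [1 − (1+r)^−108] / r × (1+r) = €30,651.51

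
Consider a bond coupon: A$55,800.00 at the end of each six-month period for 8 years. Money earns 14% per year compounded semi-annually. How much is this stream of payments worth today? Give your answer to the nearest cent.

This is an ordinary annuity: 16 payments of A$55,800.00 at the end of each six-month period.
Periodic rate r = 0.14/2 per half-year; n is counted in half-years.
PV = PMT × [(1 − (1+r)^−n)/r] = 55,800 × [1 − (1+r)^−16] / r = A$527,122.99

A$527,122.99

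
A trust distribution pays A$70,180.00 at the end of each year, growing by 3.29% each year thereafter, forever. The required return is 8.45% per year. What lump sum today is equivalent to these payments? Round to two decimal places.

A$1,360,077.52

Periodic rate r = 0.0845 per year.
Growing perpetuity (Gordon): PV = PMT₁ / (r − g) = 70,180 / (r − 0.0329) = A$1,360,077.52.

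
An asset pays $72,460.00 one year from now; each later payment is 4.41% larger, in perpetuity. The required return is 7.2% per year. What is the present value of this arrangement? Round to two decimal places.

Periodic rate r = 0.072 per year.
Growing perpetuity (Gordon): PV = PMT₁ / (r − g) = 72,460 / (r − 0.0441) = $2,597,132.62.

$2,597,132.62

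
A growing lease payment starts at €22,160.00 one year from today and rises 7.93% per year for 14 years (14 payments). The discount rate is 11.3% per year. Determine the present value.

Periodic rate r = 0.113 per year.
Growing ordinary annuity: PV = PMT₁ × [1 − ((1+g)/(1+r))^n] / (r − g) = 22,160 × [1 − ((1+0.0793)/(1+r))^14] / (r − 0.0793) = €230,005.82.

€230,005.82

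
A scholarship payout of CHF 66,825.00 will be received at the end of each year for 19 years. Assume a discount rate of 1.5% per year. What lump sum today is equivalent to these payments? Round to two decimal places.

This is an ordinary annuity: 19 payments of CHF 66,825.00 at the end of each year.
Periodic rate r = 0.015 per year.
PV = PMT × [(1 − (1+r)^−n)/r] = 66,825 × [1 − (1+r)^−19] / r = CHF 1,097,678.70

CHF 1,097,678.70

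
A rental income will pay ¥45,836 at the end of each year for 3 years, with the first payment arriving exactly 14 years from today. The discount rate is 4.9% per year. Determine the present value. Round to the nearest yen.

Ordinary annuity of 3 payments, first payment at period 14.
Periodic rate r = 0.049 per year.
The ordinary-annuity PV formula values the stream one period before the first payment (period 13); discount that back 13 periods:
PV₀ = 45,836 × [1 − (1+r)^−3] / r × (1+r)^−13 = ¥67,147

¥67,147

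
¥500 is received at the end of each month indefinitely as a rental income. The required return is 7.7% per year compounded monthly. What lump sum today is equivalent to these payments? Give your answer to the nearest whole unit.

¥77,922

Periodic rate r = 0.077/12 per month.
Level perpetuity: PV = PMT / r = 500 / (0.077/12) = ¥77,922.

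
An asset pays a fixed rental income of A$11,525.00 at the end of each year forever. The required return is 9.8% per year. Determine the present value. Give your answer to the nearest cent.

Periodic rate r = 0.098 per year.
Level perpetuity: PV = PMT / r = 11,525 / (0.098) = A$117,602.04.

A$117,602.04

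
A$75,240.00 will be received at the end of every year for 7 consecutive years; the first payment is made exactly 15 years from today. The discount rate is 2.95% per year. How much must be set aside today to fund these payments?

Ordinary annuity of 7 payments, first payment at period 15.
Periodic rate r = 0.0295 per year.
The ordinary-annuity PV formula values the stream one period before the first payment (period 14); discount that back 14 periods:
PV₀ = 75,240 × [1 − (1+r)^−7] / r × (1+r)^−14 = A$312,612.56

A$312,612.56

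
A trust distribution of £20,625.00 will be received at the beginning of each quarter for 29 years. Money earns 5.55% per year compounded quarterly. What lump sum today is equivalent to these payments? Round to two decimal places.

This is an annuity due: 116 payments of £20,625.00 at the beginning of each quarter.
Periodic rate r = 0.0555/4 per quarter; n is counted in quarters.
PV = PMT × [(1 − (1+r)^−n)/r] × (1+r) = 20,625 × [1 − (1+r)^−116] / r × (1+r) = £1,202,354.75

£1,202,354.75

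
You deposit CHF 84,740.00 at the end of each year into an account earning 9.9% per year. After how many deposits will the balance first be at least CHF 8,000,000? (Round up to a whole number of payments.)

Periodic rate r = 0.099 per year.
Ordinary annuity FV: 8,000,000 = 84,740 × [((1+r)^n − 1)/r].
(1+r)^n = 1 + 8,000,000 × r / 84,740, so n = ln(1 + 8,000,000·r/84,740) / ln(1+r) = 24.75.
Round up to a whole number of payments: n = 25.

25 payments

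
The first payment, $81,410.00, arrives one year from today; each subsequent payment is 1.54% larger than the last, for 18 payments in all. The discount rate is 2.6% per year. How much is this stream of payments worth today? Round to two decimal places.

$1,309,472.48

Periodic rate r = 0.026 per year.
Growing ordinary annuity: PV = PMT₁ × [1 − ((1+g)/(1+r))^n] / (r − g) = 81,410 × [1 − ((1+0.0154)/(1+r))^18] / (r − 0.0154) = $1,309,472.48.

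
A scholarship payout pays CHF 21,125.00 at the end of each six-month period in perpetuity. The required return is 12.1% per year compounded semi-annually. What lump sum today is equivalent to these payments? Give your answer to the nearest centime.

Periodic rate r = 0.121/2 per half-year.
Level perpetuity: PV = PMT / r = 21,125 / (0.121/2) = CHF 349,173.55.

CHF 349,173.55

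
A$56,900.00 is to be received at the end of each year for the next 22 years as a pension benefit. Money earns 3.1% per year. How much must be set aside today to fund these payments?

This is an ordinary annuity: 22 payments of A$56,900.00 at the end of each year.
Periodic rate r = 0.031 per year.
PV = PMT × [(1 − (1+r)^−n)/r] = 56,900 × [1 − (1+r)^−22] / r = A$897,792.46

A$897,792.46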